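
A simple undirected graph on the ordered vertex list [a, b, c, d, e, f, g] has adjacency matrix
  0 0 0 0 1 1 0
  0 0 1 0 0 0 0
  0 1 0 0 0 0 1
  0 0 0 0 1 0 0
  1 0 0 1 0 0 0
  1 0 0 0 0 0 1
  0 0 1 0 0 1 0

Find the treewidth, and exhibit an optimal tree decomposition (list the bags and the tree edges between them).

Treewidth 1.
One optimal decomposition is:
Bags: B1 = {b, c}  B2 = {c, g}  B3 = {f, g}  B4 = {a, f}  B5 = {a, e}  B6 = {d, e}
Tree: B1–B2, B2–B3, B3–B4, B4–B5, B5–B6

Every bag has size at most 2, so the width is 2 − 1 = 1 and tw(G) ≤ 1. Since G has at least one edge (e.g. b–c), it is not an edgeless graph, so tw(G) ≥ 1. The upper and lower bounds meet at 1, so that is the treewidth.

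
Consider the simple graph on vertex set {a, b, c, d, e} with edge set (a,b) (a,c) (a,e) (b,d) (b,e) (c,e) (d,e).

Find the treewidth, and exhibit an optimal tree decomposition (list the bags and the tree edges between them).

Treewidth 2.
One such decomposition:
Bags: B1 = {a, b, e}  B2 = {a, c, e}  B3 = {b, d, e}
Tree: B1–B2, B1–B3

The largest bag has 3 vertices, giving width 2; this decomposition certifies tw(G) ≤ 2. Conversely, {b, d, e} is a clique of size 3, and the vertices of any clique must share a bag in every tree decomposition; so some bag has ≥ 3 vertices and tw(G) ≥ 2. Hence tw(G) = 2 exactly.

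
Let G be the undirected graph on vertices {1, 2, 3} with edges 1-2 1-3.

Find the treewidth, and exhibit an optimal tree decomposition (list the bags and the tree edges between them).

Treewidth 1.
Bags: B1 = {1, 3}  B2 = {1, 2}
Tree: B1–B2

Every bag has size at most 2, so the width is 2 − 1 = 1 and tw(G) ≤ 1. Since G has at least one edge (e.g. 1–3), it is not an edgeless graph, so tw(G) ≥ 1. Therefore the treewidth is 1.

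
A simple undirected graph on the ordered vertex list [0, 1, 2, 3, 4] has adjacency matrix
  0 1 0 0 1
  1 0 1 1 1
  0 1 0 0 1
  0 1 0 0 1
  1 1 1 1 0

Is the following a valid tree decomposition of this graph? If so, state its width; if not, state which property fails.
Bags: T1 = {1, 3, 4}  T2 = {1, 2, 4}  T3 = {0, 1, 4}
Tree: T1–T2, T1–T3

Yes; width 2.

Vertex coverage: the bags together contain {0, 1, 2, 3, 4}, the full vertex set. Edge coverage: each edge of G has both endpoints in at least one bag. Running intersection: for every vertex, the bags containing it form a connected subtree. All three properties hold, so this is a valid tree decomposition of width max|bag| − 1 = 2, and hence tw(G) ≤ 2.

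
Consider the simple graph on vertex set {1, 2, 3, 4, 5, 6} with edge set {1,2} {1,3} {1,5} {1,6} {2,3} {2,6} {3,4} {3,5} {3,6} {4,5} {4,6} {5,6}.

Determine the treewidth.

3

A width-3 tree decomposition is:
Bags: B1 = {1, 3, 5, 6}  B2 = {3, 4, 5, 6}  B3 = {1, 2, 3, 6}
Tree: B1–B2, B1–B3
Each bag holds 4 vertices, so the decomposition has width 3, which upper-bounds the treewidth. Conversely, {1, 2, 3, 6} is a clique of size 4, and the vertices of any clique must share a bag in every tree decomposition; so some bag has ≥ 4 vertices and tw(G) ≥ 3. Combining the bounds, tw(G) = 3.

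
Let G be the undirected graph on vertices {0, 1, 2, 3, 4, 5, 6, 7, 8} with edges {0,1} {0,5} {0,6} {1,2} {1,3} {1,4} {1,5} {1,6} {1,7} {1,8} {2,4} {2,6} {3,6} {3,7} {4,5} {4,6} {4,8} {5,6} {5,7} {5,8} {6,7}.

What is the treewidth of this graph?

A width-3 tree decomposition is:
Bags: B1 = {1, 4, 5, 6}  B2 = {1, 2, 4, 6}  B3 = {1, 5, 6, 7}  B4 = {0, 1, 5, 6}  B5 = {1, 4, 5, 8}  B6 = {1, 3, 6, 7}
Tree: B1–B2, B1–B3, B3–B4, B1–B5, B3–B6
Each bag holds 4 vertices, so the decomposition has width 3, which upper-bounds the treewidth. Conversely, {1, 4, 5, 8} is a clique of size 4, and the vertices of any clique must share a bag in every tree decomposition; so some bag has ≥ 4 vertices and tw(G) ≥ 3. The upper and lower bounds meet at 3, so that is the treewidth.

3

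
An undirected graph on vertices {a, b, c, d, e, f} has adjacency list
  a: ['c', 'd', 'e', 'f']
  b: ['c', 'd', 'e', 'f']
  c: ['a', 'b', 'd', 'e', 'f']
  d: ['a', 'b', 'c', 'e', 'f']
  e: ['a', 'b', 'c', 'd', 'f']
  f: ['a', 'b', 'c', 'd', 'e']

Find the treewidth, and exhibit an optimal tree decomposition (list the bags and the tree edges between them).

Each bag holds 5 vertices, so the decomposition has width 4, which upper-bounds the treewidth. For the lower bound, the 5 vertices {a, c, d, e, f} are pairwise adjacent, and any tree decomposition puts a clique entirely inside one bag — forcing width ≥ 4. Combining the bounds, tw(G) = 4.

Treewidth 4.
One such decomposition:
Bags: B1 = {a, c, d, e, f}  B2 = {b, c, d, e, f}
Tree: B1–B2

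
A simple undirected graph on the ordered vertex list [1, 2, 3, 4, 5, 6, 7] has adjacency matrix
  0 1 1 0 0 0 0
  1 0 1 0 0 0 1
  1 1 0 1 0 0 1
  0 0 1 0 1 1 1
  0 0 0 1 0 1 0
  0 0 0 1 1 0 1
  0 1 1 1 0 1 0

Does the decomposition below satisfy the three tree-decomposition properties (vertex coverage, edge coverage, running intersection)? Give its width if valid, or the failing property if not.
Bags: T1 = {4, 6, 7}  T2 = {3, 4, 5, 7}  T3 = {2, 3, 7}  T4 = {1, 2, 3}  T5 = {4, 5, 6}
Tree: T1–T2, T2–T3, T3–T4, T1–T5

A tree decomposition must satisfy three properties: every vertex lies in some bag; for every edge, both endpoints lie together in some bag; and for every vertex, the bags containing it form a connected subtree. Here bags containing vertex 5 are not connected in the tree, so the decomposition is invalid.

No — bags containing vertex 5 are not connected in the tree.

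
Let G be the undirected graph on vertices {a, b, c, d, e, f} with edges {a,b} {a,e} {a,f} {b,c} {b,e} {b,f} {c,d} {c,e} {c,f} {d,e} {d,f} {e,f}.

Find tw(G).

A width-3 tree decomposition is:
Bags: B1 = {c, d, e, f}  B2 = {b, c, e, f}  B3 = {a, b, e, f}
Tree: B1–B2, B2–B3
Each bag holds 4 vertices, so the decomposition has width 3, which upper-bounds the treewidth. On the other hand G contains the 4-clique {c, d, e, f}. A clique must lie in a single bag of any decomposition, so no decomposition can have width below 3. Hence tw(G) = 3 exactly.

3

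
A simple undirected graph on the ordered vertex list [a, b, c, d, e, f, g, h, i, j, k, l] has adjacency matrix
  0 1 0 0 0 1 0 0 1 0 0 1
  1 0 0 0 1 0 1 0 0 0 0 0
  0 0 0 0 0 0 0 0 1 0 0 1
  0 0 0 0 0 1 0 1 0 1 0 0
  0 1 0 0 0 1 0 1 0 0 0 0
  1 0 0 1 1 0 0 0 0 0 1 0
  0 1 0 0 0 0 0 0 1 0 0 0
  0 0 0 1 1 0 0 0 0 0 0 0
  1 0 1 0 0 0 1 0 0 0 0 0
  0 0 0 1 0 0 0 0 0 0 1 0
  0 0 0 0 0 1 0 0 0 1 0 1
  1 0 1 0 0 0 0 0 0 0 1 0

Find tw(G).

3

A width-3 tree decomposition is:
Bags: B1 = {d, e, h, j}  B2 = {d, e, f, j}  B3 = {e, f, j, k}  B4 = {b, e, f, k}  B5 = {a, b, f, k}  B6 = {a, b, k, l}  B7 = {a, b, g, l}  B8 = {a, g, i, l}  B9 = {c, g, i, l}
Tree: B1–B2, B2–B3, B3–B4, B4–B5, B5–B6, B6–B7, B7–B8, B8–B9
Every bag has size at most 4, so the width is 4 − 1 = 3 and tw(G) ≤ 3. For the lower bound: the 4 vertex sets {d,h,j}, {e}, {f}, {a,b,k,l} are disjoint, each induces a connected subgraph, and every pair is joined by at least one edge of G. Contracting each set to a single vertex therefore yields K_{4} as a minor, and since treewidth is minor-monotone, tw(G) ≥ tw(K_{4}) = 3. Combining the bounds, tw(G) = 3.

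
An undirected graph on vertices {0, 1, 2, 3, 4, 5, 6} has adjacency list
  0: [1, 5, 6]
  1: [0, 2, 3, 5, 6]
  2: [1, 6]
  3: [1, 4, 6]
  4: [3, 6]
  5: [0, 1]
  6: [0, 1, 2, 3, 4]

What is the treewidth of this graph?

2

A width-2 tree decomposition is:
Bags: B1 = {0, 1, 6}  B2 = {1, 3, 6}  B3 = {1, 2, 6}  B4 = {3, 4, 6}  B5 = {0, 1, 5}
Tree: B1–B2, B1–B3, B2–B4, B1–B5
Each bag holds 3 vertices, so the decomposition has width 2, which upper-bounds the treewidth. For the lower bound, the 3 vertices {0, 1, 5} are pairwise adjacent, and any tree decomposition puts a clique entirely inside one bag — forcing width ≥ 2. The upper and lower bounds meet at 2, so that is the treewidth.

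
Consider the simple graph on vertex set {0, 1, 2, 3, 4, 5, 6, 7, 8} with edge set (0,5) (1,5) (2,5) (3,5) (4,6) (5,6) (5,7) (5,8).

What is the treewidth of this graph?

1

A width-1 tree decomposition is:
Bags: B1 = {5, 6}  B2 = {1, 5}  B3 = {4, 6}  B4 = {0, 5}  B5 = {5, 8}  B6 = {3, 5}  B7 = {5, 7}  B8 = {2, 5}
Tree: B1–B2, B1–B3, B2–B4, B4–B5, B4–B6, B2–B7, B6–B8
The largest bag has 2 vertices, giving width 1; this decomposition certifies tw(G) ≤ 1. G has an edge, so its treewidth is at least 1. Therefore the treewidth is 1.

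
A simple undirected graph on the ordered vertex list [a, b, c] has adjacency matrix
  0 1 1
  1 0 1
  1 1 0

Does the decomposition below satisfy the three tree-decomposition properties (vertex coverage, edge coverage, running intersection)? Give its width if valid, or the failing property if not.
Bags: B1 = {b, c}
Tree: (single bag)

No — vertex a appears in no bag.

A tree decomposition must satisfy three properties: every vertex lies in some bag; for every edge, both endpoints lie together in some bag; and for every vertex, the bags containing it form a connected subtree. Here vertex a appears in no bag, so the decomposition is invalid.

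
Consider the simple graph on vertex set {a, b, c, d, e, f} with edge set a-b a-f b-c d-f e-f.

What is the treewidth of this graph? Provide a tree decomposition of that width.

Every bag has size at most 2, so the width is 2 − 1 = 1 and tw(G) ≤ 1. Since G has at least one edge (e.g. a–f), it is not an edgeless graph, so tw(G) ≥ 1. Combining the bounds, tw(G) = 1.

Treewidth 1.
Bags: B1 = {a, f}  B2 = {d, f}  B3 = {a, b}  B4 = {e, f}  B5 = {b, c}
Tree: B1–B2, B1–B3, B1–B4, B3–B5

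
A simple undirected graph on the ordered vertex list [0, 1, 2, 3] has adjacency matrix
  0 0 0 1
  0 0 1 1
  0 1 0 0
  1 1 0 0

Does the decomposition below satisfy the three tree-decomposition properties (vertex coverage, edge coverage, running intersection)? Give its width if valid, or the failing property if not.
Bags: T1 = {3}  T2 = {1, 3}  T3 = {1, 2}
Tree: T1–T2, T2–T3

A tree decomposition must satisfy three properties: every vertex lies in some bag; for every edge, both endpoints lie together in some bag; and for every vertex, the bags containing it form a connected subtree. Here vertex 0 appears in no bag, so the decomposition is invalid.

No — vertex 0 appears in no bag.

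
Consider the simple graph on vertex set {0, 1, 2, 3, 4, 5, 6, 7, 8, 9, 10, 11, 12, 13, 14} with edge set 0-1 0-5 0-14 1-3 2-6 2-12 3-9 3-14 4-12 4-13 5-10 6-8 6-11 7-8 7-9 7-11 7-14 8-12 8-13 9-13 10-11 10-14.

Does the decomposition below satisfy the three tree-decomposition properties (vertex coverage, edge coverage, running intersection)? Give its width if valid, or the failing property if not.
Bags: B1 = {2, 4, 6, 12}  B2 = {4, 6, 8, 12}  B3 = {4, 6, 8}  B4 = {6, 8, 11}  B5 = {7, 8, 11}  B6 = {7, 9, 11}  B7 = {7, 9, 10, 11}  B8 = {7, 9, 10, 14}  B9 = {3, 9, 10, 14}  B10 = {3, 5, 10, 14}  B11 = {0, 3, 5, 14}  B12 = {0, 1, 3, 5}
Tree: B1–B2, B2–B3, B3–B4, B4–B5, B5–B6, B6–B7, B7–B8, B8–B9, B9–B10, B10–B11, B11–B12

No — vertex 13 appears in no bag.

A tree decomposition must satisfy three properties: every vertex lies in some bag; for every edge, both endpoints lie together in some bag; and for every vertex, the bags containing it form a connected subtree. Here vertex 13 appears in no bag, so the decomposition is invalid.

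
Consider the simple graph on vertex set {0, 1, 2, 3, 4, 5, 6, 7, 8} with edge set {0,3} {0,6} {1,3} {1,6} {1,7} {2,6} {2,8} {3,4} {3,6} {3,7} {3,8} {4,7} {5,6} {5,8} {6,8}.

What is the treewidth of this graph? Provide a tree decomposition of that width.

Treewidth 2.
One optimal decomposition is:
Bags: B1 = {0, 3, 6}  B2 = {1, 3, 6}  B3 = {1, 3, 7}  B4 = {3, 4, 7}  B5 = {3, 6, 8}  B6 = {2, 6, 8}  B7 = {5, 6, 8}
Tree: B1–B2, B2–B3, B3–B4, B2–B5, B5–B6, B5–B7

The largest bag has 3 vertices, giving width 2; this decomposition certifies tw(G) ≤ 2. Conversely, {2, 6, 8} is a clique of size 3, and the vertices of any clique must share a bag in every tree decomposition; so some bag has ≥ 3 vertices and tw(G) ≥ 2. The upper and lower bounds meet at 2, so that is the treewidth.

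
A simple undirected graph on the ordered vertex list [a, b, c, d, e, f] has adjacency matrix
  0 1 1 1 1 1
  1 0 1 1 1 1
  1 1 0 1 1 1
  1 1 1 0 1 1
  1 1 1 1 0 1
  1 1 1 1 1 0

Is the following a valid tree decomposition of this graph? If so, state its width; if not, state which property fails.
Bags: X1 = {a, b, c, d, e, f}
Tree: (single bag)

Yes; width 5.

Every vertex of G appears in some bag (union = {a, b, c, d, e, f}); every edge is covered by a bag; and for each vertex v the set of bags containing v is connected in the bag tree. The decomposition is therefore valid. The largest bag has 6 vertices, so the width is 5.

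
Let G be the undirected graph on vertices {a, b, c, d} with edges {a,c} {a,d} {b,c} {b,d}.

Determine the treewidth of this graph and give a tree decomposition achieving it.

Treewidth 2.
One optimal decomposition is:
Bags: B1 = {a, b, c}  B2 = {a, b, d}
Tree: B1–B2

Each bag holds 3 vertices, so the decomposition has width 2, which upper-bounds the treewidth. Since a–c–b–d–a is a cycle in G, G is not acyclic. Forests are exactly the graphs of treewidth ≤ 1, so tw(G) ≥ 2. Hence tw(G) = 2 exactly.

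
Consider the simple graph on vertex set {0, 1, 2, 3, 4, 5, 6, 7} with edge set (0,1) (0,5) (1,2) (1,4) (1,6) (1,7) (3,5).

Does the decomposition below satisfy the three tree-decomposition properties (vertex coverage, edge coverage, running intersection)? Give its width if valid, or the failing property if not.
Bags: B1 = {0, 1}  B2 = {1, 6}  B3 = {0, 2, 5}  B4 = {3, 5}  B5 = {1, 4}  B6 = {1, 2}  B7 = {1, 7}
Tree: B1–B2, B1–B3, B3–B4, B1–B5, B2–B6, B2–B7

No — bags containing vertex 2 are not connected in the tree.

A tree decomposition must satisfy three properties: every vertex lies in some bag; for every edge, both endpoints lie together in some bag; and for every vertex, the bags containing it form a connected subtree. Here bags containing vertex 2 are not connected in the tree, so the decomposition is invalid.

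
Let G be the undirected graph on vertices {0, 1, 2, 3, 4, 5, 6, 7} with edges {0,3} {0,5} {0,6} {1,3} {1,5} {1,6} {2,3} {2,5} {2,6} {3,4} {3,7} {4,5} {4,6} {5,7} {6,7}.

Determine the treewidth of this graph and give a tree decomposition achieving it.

Every bag has size at most 4, so the width is 4 − 1 = 3 and tw(G) ≤ 3. For the lower bound: the 4 vertex sets {0,3}, {4,6}, {5}, {1} are disjoint, each induces a connected subgraph, and every pair is joined by at least one edge of G. Contracting each set to a single vertex therefore yields K_{4} as a minor, and since treewidth is minor-monotone, tw(G) ≥ tw(K_{4}) = 3. Hence tw(G) = 3 exactly.

Treewidth 3.
One such decomposition:
Bags: B1 = {0, 3, 5, 6}  B2 = {3, 4, 5, 6}  B3 = {1, 3, 5, 6}  B4 = {3, 5, 6, 7}  B5 = {2, 3, 5, 6}
Tree: B1–B2, B2–B3, B3–B4, B4–B5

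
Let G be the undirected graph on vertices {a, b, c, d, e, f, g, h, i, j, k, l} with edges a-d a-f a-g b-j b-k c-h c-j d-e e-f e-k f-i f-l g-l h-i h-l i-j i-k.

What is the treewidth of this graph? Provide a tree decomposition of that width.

Treewidth 3.
One optimal decomposition is:
Bags: B1 = {b, c, h, j}  B2 = {b, h, i, j}  B3 = {b, h, i, k}  B4 = {h, i, k, l}  B5 = {f, i, k, l}  B6 = {e, f, k, l}  B7 = {e, f, g, l}  B8 = {a, e, f, g}  B9 = {a, d, e, g}
Tree: B1–B2, B2–B3, B3–B4, B4–B5, B5–B6, B6–B7, B7–B8, B8–B9

The largest bag has 4 vertices, giving width 3; this decomposition certifies tw(G) ≤ 3. For the lower bound: the 4 vertex sets {b,c,j}, {h}, {i}, {e,f,k,l} are disjoint, each induces a connected subgraph, and every pair is joined by at least one edge of G. Contracting each set to a single vertex therefore yields K_{4} as a minor, and since treewidth is minor-monotone, tw(G) ≥ tw(K_{4}) = 3. Therefore the treewidth is 3.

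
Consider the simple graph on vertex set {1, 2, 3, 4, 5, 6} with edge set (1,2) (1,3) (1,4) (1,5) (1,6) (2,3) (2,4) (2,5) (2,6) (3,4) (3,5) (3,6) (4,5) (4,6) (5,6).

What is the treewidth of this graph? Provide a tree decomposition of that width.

A single bag containing all 6 vertices is trivially a valid decomposition of width 5. Conversely, {1, 2, 3, 4, 5, 6} is a clique of size 6, and the vertices of any clique must share a bag in every tree decomposition; so some bag has ≥ 6 vertices and tw(G) ≥ 5. Therefore the treewidth is 5.

Treewidth 5.
One such decomposition:
Bags: B1 = {1, 2, 3, 4, 5, 6}
Tree: (single bag)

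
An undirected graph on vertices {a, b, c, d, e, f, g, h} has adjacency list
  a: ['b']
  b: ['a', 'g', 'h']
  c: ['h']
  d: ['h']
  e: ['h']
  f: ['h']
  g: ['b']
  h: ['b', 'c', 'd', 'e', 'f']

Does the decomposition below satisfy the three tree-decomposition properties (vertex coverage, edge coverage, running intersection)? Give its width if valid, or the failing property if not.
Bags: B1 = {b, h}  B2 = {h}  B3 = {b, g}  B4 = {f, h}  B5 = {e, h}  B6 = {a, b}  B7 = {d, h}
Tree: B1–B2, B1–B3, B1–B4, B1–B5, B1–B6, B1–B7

A tree decomposition must satisfy three properties: every vertex lies in some bag; for every edge, both endpoints lie together in some bag; and for every vertex, the bags containing it form a connected subtree. Here vertex c appears in no bag, so the decomposition is invalid.

No — vertex c appears in no bag.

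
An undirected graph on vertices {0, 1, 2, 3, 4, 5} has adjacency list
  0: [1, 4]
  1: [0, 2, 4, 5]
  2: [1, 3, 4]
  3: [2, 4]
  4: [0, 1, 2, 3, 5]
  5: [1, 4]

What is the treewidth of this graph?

2

A width-2 tree decomposition is:
Bags: B1 = {0, 1, 4}  B2 = {1, 2, 4}  B3 = {2, 3, 4}  B4 = {1, 4, 5}
Tree: B1–B2, B2–B3, B2–B4
The largest bag has 3 vertices, giving width 2; this decomposition certifies tw(G) ≤ 2. For the lower bound, the 3 vertices {0, 1, 4} are pairwise adjacent, and any tree decomposition puts a clique entirely inside one bag — forcing width ≥ 2. Hence tw(G) = 2 exactly.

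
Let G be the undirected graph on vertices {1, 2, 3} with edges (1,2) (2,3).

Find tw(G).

A width-1 tree decomposition is:
Bags: B1 = {2, 3}  B2 = {1, 2}
Tree: B1–B2
Every bag has size at most 2, so the width is 2 − 1 = 1 and tw(G) ≤ 1. G has an edge, so its treewidth is at least 1. Hence tw(G) = 1 exactly.

1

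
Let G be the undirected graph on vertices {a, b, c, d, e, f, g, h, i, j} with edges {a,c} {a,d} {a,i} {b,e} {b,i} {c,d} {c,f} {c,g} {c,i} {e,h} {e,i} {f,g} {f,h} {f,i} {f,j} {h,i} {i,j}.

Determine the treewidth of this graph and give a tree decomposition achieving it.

Treewidth 2.
One such decomposition:
Bags: B1 = {f, i, j}  B2 = {f, h, i}  B3 = {c, f, i}  B4 = {a, c, i}  B5 = {c, f, g}  B6 = {a, c, d}  B7 = {e, h, i}  B8 = {b, e, i}
Tree: B1–B2, B1–B3, B3–B4, B3–B5, B4–B6, B2–B7, B7–B8

The largest bag has 3 vertices, giving width 2; this decomposition certifies tw(G) ≤ 2. Conversely, {a, c, d} is a clique of size 3, and the vertices of any clique must share a bag in every tree decomposition; so some bag has ≥ 3 vertices and tw(G) ≥ 2. Therefore the treewidth is 2.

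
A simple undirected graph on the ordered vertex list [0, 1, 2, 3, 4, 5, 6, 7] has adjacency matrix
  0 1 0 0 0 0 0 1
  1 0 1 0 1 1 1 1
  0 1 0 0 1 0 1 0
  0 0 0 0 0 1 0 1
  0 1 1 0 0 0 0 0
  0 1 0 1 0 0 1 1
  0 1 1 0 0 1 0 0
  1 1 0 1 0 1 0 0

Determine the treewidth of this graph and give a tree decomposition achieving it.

Every bag has size at most 3, so the width is 3 − 1 = 2 and tw(G) ≤ 2. Conversely, {0, 1, 7} is a clique of size 3, and the vertices of any clique must share a bag in every tree decomposition; so some bag has ≥ 3 vertices and tw(G) ≥ 2. Therefore the treewidth is 2.

Treewidth 2.
One optimal decomposition is:
Bags: B1 = {0, 1, 7}  B2 = {1, 5, 7}  B3 = {1, 5, 6}  B4 = {1, 2, 6}  B5 = {1, 2, 4}  B6 = {3, 5, 7}
Tree: B1–B2, B2–B3, B3–B4, B4–B5, B2–B6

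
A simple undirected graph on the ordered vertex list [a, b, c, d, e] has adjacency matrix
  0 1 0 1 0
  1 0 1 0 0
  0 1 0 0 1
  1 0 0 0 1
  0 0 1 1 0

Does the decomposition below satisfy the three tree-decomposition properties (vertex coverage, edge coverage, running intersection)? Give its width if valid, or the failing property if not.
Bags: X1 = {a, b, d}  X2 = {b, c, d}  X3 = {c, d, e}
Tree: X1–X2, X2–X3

Yes; width 2.

Checking the three conditions: (i) the bags cover all of {a, b, c, d, e}; (ii) for each edge, some bag contains both endpoints; (iii) the bags containing any fixed vertex form a subtree. All hold, so the decomposition is valid with width 3 − 1 = 2.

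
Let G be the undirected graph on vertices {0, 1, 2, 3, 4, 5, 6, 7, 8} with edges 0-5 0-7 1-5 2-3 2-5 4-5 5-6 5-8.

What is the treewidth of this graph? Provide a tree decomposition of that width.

Treewidth 1.
One such decomposition:
Bags: B1 = {4, 5}  B2 = {5, 8}  B3 = {0, 5}  B4 = {2, 5}  B5 = {0, 7}  B6 = {1, 5}  B7 = {2, 3}  B8 = {5, 6}
Tree: B1–B2, B1–B3, B2–B4, B3–B5, B2–B6, B4–B7, B4–B8

Every bag has size at most 2, so the width is 2 − 1 = 1 and tw(G) ≤ 1. G has an edge, so its treewidth is at least 1. Therefore the treewidth is 1.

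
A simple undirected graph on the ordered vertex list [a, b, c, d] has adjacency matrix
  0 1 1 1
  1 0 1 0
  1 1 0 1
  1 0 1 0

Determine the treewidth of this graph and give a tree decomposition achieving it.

Treewidth 2.
One such decomposition:
Bags: B1 = {a, b, c}  B2 = {a, c, d}
Tree: B1–B2

Each bag holds 3 vertices, so the decomposition has width 2, which upper-bounds the treewidth. Conversely, {a, c, d} is a clique of size 3, and the vertices of any clique must share a bag in every tree decomposition; so some bag has ≥ 3 vertices and tw(G) ≥ 2. Hence tw(G) = 2 exactly.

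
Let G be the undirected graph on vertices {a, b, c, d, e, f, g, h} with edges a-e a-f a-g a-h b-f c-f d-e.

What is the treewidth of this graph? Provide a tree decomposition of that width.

The largest bag has 2 vertices, giving width 1; this decomposition certifies tw(G) ≤ 1. Since G has at least one edge (e.g. b–f), it is not an edgeless graph, so tw(G) ≥ 1. Therefore the treewidth is 1.

Treewidth 1.
One optimal decomposition is:
Bags: B1 = {b, f}  B2 = {c, f}  B3 = {a, f}  B4 = {a, g}  B5 = {a, e}  B6 = {d, e}  B7 = {a, h}
Tree: B1–B2, B2–B3, B3–B4, B4–B5, B5–B6, B4–B7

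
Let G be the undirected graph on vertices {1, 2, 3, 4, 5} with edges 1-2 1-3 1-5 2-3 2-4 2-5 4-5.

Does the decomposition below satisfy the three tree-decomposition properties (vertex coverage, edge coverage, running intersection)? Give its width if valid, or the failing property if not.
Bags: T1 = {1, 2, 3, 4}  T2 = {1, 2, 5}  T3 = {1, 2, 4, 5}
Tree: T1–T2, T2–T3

A tree decomposition must satisfy three properties: every vertex lies in some bag; for every edge, both endpoints lie together in some bag; and for every vertex, the bags containing it form a connected subtree. Here bags containing vertex 4 are not connected in the tree, so the decomposition is invalid.

No — bags containing vertex 4 are not connected in the tree.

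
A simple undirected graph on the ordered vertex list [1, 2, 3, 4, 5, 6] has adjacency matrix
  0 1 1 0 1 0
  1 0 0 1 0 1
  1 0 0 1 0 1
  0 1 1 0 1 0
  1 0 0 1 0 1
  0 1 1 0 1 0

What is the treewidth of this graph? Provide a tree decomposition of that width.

Treewidth 3.
One optimal decomposition is:
Bags: B1 = {1, 2, 4, 6}  B2 = {1, 3, 4, 6}  B3 = {1, 4, 5, 6}
Tree: B1–B2, B2–B3

The largest bag has 4 vertices, giving width 3; this decomposition certifies tw(G) ≤ 3. For the lower bound: the 4 vertex sets {2,4}, {1,3}, {6}, {5} are disjoint, each induces a connected subgraph, and every pair is joined by at least one edge of G. Contracting each set to a single vertex therefore yields K_{4} as a minor, and since treewidth is minor-monotone, tw(G) ≥ tw(K_{4}) = 3. Therefore the treewidth is 3.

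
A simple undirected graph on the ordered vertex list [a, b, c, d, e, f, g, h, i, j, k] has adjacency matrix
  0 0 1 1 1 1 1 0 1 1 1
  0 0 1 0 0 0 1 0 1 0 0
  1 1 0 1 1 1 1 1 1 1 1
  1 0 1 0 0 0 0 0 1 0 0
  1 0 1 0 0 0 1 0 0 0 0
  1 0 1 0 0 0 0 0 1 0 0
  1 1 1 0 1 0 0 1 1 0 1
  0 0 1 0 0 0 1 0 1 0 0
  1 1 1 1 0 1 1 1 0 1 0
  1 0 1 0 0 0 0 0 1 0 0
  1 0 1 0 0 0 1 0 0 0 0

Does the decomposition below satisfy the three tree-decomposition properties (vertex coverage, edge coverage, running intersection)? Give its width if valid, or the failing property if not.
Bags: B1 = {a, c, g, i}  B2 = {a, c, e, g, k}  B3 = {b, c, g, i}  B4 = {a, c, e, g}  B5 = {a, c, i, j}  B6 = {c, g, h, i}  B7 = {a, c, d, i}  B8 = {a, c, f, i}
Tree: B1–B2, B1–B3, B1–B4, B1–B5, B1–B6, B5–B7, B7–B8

A tree decomposition must satisfy three properties: every vertex lies in some bag; for every edge, both endpoints lie together in some bag; and for every vertex, the bags containing it form a connected subtree. Here bags containing vertex e are not connected in the tree, so the decomposition is invalid.

No — bags containing vertex e are not connected in the tree.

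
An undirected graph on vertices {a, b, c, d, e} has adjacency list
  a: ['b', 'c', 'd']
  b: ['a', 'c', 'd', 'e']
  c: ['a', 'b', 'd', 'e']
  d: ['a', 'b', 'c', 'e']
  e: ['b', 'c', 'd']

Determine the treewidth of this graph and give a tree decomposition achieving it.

Treewidth 3.
One optimal decomposition is:
Bags: B1 = {a, b, c, d}  B2 = {b, c, d, e}
Tree: B1–B2

The largest bag has 4 vertices, giving width 3; this decomposition certifies tw(G) ≤ 3. On the other hand G contains the 4-clique {b, c, d, e}. A clique must lie in a single bag of any decomposition, so no decomposition can have width below 3. Hence tw(G) = 3 exactly.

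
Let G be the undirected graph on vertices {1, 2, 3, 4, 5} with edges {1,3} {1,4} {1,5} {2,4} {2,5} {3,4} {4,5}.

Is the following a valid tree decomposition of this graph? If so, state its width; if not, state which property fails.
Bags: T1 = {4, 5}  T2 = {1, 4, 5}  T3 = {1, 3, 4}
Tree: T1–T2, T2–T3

A tree decomposition must satisfy three properties: every vertex lies in some bag; for every edge, both endpoints lie together in some bag; and for every vertex, the bags containing it form a connected subtree. Here vertex 2 appears in no bag, so the decomposition is invalid.

No — vertex 2 appears in no bag.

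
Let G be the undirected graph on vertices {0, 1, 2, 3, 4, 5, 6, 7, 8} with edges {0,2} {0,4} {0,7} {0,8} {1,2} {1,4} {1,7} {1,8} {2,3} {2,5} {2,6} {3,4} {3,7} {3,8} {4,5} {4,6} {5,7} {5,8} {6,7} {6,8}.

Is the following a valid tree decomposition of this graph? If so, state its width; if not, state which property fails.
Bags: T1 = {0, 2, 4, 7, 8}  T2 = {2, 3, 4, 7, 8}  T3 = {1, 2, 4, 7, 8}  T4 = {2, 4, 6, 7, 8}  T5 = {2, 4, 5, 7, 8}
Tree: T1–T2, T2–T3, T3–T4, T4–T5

Every vertex of G appears in some bag (union = {0, 1, 2, 3, 4, 5, 6, 7, 8}); every edge is covered by a bag; and for each vertex v the set of bags containing v is connected in the bag tree. The decomposition is therefore valid. The largest bag has 5 vertices, so the width is 4.

Yes; width 4.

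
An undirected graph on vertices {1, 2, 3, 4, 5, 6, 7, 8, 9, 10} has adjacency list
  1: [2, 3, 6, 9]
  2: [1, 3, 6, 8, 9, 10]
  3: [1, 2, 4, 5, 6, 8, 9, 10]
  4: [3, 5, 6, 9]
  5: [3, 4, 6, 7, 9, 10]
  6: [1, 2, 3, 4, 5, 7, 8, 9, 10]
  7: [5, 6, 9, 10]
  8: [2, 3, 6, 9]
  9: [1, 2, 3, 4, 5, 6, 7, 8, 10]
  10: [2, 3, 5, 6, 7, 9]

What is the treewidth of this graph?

A width-4 tree decomposition is:
Bags: B1 = {2, 3, 6, 9, 10}  B2 = {1, 2, 3, 6, 9}  B3 = {2, 3, 6, 8, 9}  B4 = {3, 5, 6, 9, 10}  B5 = {3, 4, 5, 6, 9}  B6 = {5, 6, 7, 9, 10}
Tree: B1–B2, B1–B3, B1–B4, B4–B5, B4–B6
The largest bag has 5 vertices, giving width 4; this decomposition certifies tw(G) ≤ 4. On the other hand G contains the 5-clique {2, 3, 6, 8, 9}. A clique must lie in a single bag of any decomposition, so no decomposition can have width below 4. Combining the bounds, tw(G) = 4.

4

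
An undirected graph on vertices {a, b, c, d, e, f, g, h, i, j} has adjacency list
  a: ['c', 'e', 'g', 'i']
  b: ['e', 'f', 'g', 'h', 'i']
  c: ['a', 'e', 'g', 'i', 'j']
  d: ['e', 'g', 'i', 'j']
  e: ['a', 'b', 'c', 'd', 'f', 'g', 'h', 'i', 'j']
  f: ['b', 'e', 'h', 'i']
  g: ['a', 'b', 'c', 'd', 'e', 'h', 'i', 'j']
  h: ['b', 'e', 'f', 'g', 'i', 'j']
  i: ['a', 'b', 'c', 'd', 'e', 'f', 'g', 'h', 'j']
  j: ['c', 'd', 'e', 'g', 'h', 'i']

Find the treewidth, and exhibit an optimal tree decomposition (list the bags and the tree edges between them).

The largest bag has 5 vertices, giving width 4; this decomposition certifies tw(G) ≤ 4. Conversely, {d, e, g, i, j} is a clique of size 5, and the vertices of any clique must share a bag in every tree decomposition; so some bag has ≥ 5 vertices and tw(G) ≥ 4. Hence tw(G) = 4 exactly.

Treewidth 4.
One such decomposition:
Bags: B1 = {b, e, g, h, i}  B2 = {b, e, f, h, i}  B3 = {e, g, h, i, j}  B4 = {c, e, g, i, j}  B5 = {d, e, g, i, j}  B6 = {a, c, e, g, i}
Tree: B1–B2, B1–B3, B3–B4, B3–B5, B4–B6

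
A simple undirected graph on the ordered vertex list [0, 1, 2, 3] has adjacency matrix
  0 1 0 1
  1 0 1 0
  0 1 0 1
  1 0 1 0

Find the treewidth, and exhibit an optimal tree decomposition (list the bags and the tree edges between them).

Every bag has size at most 3, so the width is 3 − 1 = 2 and tw(G) ≤ 2. Since 0–3–2–1–0 is a cycle in G, G is not acyclic. Forests are exactly the graphs of treewidth ≤ 1, so tw(G) ≥ 2. Therefore the treewidth is 2.

Treewidth 2.
One such decomposition:
Bags: B1 = {0, 2, 3}  B2 = {0, 1, 2}
Tree: B1–B2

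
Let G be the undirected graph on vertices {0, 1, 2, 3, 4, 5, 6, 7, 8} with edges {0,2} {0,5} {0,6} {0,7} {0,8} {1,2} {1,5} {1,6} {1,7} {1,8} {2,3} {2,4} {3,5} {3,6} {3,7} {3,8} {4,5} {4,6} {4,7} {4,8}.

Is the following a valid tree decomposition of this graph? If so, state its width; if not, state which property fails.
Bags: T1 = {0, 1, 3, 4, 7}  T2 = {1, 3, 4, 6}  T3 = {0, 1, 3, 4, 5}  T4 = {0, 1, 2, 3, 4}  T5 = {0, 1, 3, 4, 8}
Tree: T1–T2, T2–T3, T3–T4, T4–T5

No — edge (0,6) lies in no bag.

A tree decomposition must satisfy three properties: every vertex lies in some bag; for every edge, both endpoints lie together in some bag; and for every vertex, the bags containing it form a connected subtree. Here edge (0,6) lies in no bag, so the decomposition is invalid.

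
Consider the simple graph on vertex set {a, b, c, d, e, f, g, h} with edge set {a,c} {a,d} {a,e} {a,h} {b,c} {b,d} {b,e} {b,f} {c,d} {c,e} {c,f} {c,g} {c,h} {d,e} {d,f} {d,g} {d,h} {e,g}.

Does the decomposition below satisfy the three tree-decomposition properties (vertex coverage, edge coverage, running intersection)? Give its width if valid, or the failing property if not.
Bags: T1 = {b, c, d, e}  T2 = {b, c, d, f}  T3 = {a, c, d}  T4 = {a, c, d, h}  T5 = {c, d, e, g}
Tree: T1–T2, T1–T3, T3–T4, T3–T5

No — edge (e,a) lies in no bag.

A tree decomposition must satisfy three properties: every vertex lies in some bag; for every edge, both endpoints lie together in some bag; and for every vertex, the bags containing it form a connected subtree. Here edge (e,a) lies in no bag, so the decomposition is invalid.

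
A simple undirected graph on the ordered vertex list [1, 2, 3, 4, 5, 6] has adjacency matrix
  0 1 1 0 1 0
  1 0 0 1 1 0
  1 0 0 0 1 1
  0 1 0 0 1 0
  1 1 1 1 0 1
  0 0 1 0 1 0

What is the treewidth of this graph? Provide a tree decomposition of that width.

The largest bag has 3 vertices, giving width 2; this decomposition certifies tw(G) ≤ 2. On the other hand G contains the 3-clique {1, 2, 5}. A clique must lie in a single bag of any decomposition, so no decomposition can have width below 2. The upper and lower bounds meet at 2, so that is the treewidth.

Treewidth 2.
Bags: B1 = {1, 3, 5}  B2 = {3, 5, 6}  B3 = {1, 2, 5}  B4 = {2, 4, 5}
Tree: B1–B2, B1–B3, B3–B4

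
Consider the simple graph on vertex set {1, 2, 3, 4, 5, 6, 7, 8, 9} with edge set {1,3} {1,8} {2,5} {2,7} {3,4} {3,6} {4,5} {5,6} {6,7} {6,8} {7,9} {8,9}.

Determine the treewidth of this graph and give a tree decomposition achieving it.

Treewidth 3.
One such decomposition:
Bags: B1 = {2, 7, 8, 9}  B2 = {2, 6, 7, 8}  B3 = {2, 5, 6, 8}  B4 = {1, 5, 6, 8}  B5 = {1, 3, 5, 6}  B6 = {1, 3, 4, 5}
Tree: B1–B2, B2–B3, B3–B4, B4–B5, B5–B6

Every bag has size at most 4, so the width is 4 − 1 = 3 and tw(G) ≤ 3. For the lower bound: the 4 vertex sets {2,7,9}, {8}, {6}, {1,3,4,5} are disjoint, each induces a connected subgraph, and every pair is joined by at least one edge of G. Contracting each set to a single vertex therefore yields K_{4} as a minor, and since treewidth is minor-monotone, tw(G) ≥ tw(K_{4}) = 3. Hence tw(G) = 3 exactly.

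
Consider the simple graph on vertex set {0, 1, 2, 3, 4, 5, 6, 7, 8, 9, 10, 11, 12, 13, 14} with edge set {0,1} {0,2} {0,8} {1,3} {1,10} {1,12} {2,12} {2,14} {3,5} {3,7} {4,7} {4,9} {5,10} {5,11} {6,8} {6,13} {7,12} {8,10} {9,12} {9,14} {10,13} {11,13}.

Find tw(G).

3

A width-3 tree decomposition is:
Bags: B1 = {6, 8, 11, 13}  B2 = {8, 10, 11, 13}  B3 = {5, 8, 10, 11}  B4 = {0, 5, 8, 10}  B5 = {0, 1, 5, 10}  B6 = {0, 1, 3, 5}  B7 = {0, 1, 2, 3}  B8 = {1, 2, 3, 12}  B9 = {2, 3, 7, 12}  B10 = {2, 7, 12, 14}  B11 = {7, 9, 12, 14}  B12 = {4, 7, 9, 14}
Tree: B1–B2, B2–B3, B3–B4, B4–B5, B5–B6, B6–B7, B7–B8, B8–B9, B9–B10, B10–B11, B11–B12
Each bag holds 4 vertices, so the decomposition has width 3, which upper-bounds the treewidth. For the lower bound: the 4 vertex sets {6,11,13}, {8}, {10}, {0,1,3,5} are disjoint, each induces a connected subgraph, and every pair is joined by at least one edge of G. Contracting each set to a single vertex therefore yields K_{4} as a minor, and since treewidth is minor-monotone, tw(G) ≥ tw(K_{4}) = 3. The upper and lower bounds meet at 3, so that is the treewidth.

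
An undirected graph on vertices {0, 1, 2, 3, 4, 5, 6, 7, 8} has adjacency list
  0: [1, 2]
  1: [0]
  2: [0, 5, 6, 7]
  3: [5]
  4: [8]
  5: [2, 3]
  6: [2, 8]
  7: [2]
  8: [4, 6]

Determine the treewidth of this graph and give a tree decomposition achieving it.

Each bag holds 2 vertices, so the decomposition has width 1, which upper-bounds the treewidth. Any graph with an edge has treewidth ≥ 1, and G has the edge 2–5. Hence tw(G) = 1 exactly.

Treewidth 1.
Bags: B1 = {2, 5}  B2 = {3, 5}  B3 = {0, 2}  B4 = {2, 6}  B5 = {6, 8}  B6 = {0, 1}  B7 = {4, 8}  B8 = {2, 7}
Tree: B1–B2, B1–B3, B3–B4, B4–B5, B3–B6, B5–B7, B3–B8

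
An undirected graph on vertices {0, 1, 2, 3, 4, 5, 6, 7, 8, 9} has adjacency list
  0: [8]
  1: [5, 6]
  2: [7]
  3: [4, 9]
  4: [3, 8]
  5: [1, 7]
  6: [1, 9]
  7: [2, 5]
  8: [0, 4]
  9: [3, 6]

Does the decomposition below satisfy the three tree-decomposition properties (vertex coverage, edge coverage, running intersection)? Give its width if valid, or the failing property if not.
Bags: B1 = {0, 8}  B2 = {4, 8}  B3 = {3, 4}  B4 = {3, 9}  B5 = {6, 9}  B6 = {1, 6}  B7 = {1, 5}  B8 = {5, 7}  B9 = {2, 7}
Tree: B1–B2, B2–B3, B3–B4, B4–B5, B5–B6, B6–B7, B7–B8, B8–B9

Yes; width 1.

Every vertex of G appears in some bag (union = {0, 1, 2, 3, 4, 5, 6, 7, 8, 9}); every edge is covered by a bag; and for each vertex v the set of bags containing v is connected in the bag tree. The decomposition is therefore valid. The largest bag has 2 vertices, so the width is 1.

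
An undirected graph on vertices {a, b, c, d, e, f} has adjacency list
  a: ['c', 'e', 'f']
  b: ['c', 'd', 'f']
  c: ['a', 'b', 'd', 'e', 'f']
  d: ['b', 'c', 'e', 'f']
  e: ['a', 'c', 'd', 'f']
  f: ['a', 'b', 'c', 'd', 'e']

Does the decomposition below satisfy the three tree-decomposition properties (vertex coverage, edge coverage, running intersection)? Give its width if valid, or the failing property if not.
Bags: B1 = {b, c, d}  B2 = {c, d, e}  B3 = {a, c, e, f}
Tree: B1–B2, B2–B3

No — edge (b,f) lies in no bag.

A tree decomposition must satisfy three properties: every vertex lies in some bag; for every edge, both endpoints lie together in some bag; and for every vertex, the bags containing it form a connected subtree. Here edge (b,f) lies in no bag, so the decomposition is invalid.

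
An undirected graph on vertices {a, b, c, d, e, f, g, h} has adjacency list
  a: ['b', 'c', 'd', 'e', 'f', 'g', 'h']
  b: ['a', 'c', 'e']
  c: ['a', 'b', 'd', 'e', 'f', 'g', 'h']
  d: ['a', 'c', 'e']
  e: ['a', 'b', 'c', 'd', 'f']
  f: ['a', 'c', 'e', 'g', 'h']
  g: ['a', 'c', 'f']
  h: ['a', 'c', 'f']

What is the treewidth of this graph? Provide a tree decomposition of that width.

Every bag has size at most 4, so the width is 4 − 1 = 3 and tw(G) ≤ 3. On the other hand G contains the 4-clique {a, c, d, e}. A clique must lie in a single bag of any decomposition, so no decomposition can have width below 3. Combining the bounds, tw(G) = 3.

Treewidth 3.
One optimal decomposition is:
Bags: B1 = {a, c, f, h}  B2 = {a, c, e, f}  B3 = {a, c, d, e}  B4 = {a, c, f, g}  B5 = {a, b, c, e}
Tree: B1–B2, B2–B3, B2–B4, B3–B5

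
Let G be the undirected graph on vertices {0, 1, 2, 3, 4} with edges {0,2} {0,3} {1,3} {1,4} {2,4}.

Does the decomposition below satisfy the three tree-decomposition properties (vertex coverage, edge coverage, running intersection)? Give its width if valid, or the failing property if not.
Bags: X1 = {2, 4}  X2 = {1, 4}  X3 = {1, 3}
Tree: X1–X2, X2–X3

No — vertex 0 appears in no bag.

A tree decomposition must satisfy three properties: every vertex lies in some bag; for every edge, both endpoints lie together in some bag; and for every vertex, the bags containing it form a connected subtree. Here vertex 0 appears in no bag, so the decomposition is invalid.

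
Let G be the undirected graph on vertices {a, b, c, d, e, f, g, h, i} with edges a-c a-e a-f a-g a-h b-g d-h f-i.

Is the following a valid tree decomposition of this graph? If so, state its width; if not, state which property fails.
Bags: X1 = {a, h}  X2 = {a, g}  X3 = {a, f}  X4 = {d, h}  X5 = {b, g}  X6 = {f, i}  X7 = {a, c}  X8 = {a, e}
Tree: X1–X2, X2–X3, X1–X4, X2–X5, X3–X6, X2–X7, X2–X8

Every vertex of G appears in some bag (union = {a, b, c, d, e, f, g, h, i}); every edge is covered by a bag; and for each vertex v the set of bags containing v is connected in the bag tree. The decomposition is therefore valid. The largest bag has 2 vertices, so the width is 1.

Yes; width 1.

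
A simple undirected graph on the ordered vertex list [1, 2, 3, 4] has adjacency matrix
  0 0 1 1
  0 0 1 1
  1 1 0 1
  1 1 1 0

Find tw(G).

A width-2 tree decomposition is:
Bags: B1 = {2, 3, 4}  B2 = {1, 3, 4}
Tree: B1–B2
The largest bag has 3 vertices, giving width 2; this decomposition certifies tw(G) ≤ 2. Conversely, {1, 3, 4} is a clique of size 3, and the vertices of any clique must share a bag in every tree decomposition; so some bag has ≥ 3 vertices and tw(G) ≥ 2. The upper and lower bounds meet at 2, so that is the treewidth.

2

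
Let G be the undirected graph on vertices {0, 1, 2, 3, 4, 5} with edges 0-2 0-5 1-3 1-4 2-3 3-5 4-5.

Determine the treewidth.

A width-2 tree decomposition is:
Bags: B1 = {0, 2, 3}  B2 = {0, 3, 5}  B3 = {1, 3, 5}  B4 = {1, 4, 5}
Tree: B1–B2, B2–B3, B3–B4
Each bag holds 3 vertices, so the decomposition has width 2, which upper-bounds the treewidth. Since 2–0–5–3–2 is a cycle in G, G is not acyclic. Forests are exactly the graphs of treewidth ≤ 1, so tw(G) ≥ 2. Combining the bounds, tw(G) = 2.

2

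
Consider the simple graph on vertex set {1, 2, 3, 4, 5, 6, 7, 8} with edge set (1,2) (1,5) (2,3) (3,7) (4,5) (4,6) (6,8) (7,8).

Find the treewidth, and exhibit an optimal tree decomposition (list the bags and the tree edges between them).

Each bag holds 3 vertices, so the decomposition has width 2, which upper-bounds the treewidth. Since 3–2–1–5–4–6–8–7–3 is a cycle in G, G is not acyclic. Forests are exactly the graphs of treewidth ≤ 1, so tw(G) ≥ 2. Therefore the treewidth is 2.

Treewidth 2.
Bags: B1 = {1, 2, 3}  B2 = {1, 3, 5}  B3 = {3, 4, 5}  B4 = {3, 4, 6}  B5 = {3, 6, 8}  B6 = {3, 7, 8}
Tree: B1–B2, B2–B3, B3–B4, B4–B5, B5–B6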